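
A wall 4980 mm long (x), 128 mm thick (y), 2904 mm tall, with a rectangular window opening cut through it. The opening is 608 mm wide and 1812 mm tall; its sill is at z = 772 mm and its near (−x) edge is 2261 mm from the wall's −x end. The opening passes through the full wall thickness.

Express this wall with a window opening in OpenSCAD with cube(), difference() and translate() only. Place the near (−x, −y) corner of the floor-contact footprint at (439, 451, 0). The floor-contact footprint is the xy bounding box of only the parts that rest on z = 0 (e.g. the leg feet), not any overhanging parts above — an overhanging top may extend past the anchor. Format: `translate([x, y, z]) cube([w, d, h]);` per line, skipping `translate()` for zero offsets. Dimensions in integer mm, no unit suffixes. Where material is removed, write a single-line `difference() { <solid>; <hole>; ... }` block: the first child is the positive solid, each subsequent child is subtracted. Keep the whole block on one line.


difference() { translate([439, 451, 0]) cube([4980, 128, 2904]); translate([2700, 451, 772]) cube([608, 128, 1812]); }


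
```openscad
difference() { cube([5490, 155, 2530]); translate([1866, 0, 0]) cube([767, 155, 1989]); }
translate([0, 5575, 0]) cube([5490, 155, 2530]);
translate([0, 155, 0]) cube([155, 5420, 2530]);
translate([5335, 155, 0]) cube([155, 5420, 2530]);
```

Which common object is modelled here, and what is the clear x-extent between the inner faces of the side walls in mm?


A single room. The interior width is 5180 mm.

Four walls enclosing a rectangle with a door in the front wall — a room. Outside width 5490 minus two 155 mm walls gives 5180 mm.


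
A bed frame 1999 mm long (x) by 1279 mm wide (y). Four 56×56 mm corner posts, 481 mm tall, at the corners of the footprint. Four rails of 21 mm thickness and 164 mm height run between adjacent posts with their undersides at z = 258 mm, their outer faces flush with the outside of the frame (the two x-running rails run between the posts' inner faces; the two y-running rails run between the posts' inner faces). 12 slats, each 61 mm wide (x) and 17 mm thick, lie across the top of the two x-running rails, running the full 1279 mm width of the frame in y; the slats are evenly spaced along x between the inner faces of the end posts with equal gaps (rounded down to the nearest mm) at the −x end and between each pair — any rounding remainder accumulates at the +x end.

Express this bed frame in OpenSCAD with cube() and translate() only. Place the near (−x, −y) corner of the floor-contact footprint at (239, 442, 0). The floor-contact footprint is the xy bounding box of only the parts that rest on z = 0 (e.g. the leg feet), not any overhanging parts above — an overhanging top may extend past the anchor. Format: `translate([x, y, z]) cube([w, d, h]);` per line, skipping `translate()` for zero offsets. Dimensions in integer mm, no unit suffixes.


translate([239, 442, 0]) cube([56, 56, 481]);
translate([239, 1665, 0]) cube([56, 56, 481]);
translate([2182, 442, 0]) cube([56, 56, 481]);
translate([2182, 1665, 0]) cube([56, 56, 481]);
translate([295, 442, 258]) cube([1887, 21, 164]);
translate([295, 1700, 258]) cube([1887, 21, 164]);
translate([239, 498, 258]) cube([21, 1167, 164]);
translate([2217, 498, 258]) cube([21, 1167, 164]);
translate([383, 442, 422]) cube([61, 1279, 17]);
translate([532, 442, 422]) cube([61, 1279, 17]);
translate([681, 442, 422]) cube([61, 1279, 17]);
translate([830, 442, 422]) cube([61, 1279, 17]);
translate([979, 442, 422]) cube([61, 1279, 17]);
translate([1128, 442, 422]) cube([61, 1279, 17]);
translate([1277, 442, 422]) cube([61, 1279, 17]);
translate([1426, 442, 422]) cube([61, 1279, 17]);
translate([1575, 442, 422]) cube([61, 1279, 17]);
translate([1724, 442, 422]) cube([61, 1279, 17]);
translate([1873, 442, 422]) cube([61, 1279, 17]);
translate([2022, 442, 422]) cube([61, 1279, 17]);


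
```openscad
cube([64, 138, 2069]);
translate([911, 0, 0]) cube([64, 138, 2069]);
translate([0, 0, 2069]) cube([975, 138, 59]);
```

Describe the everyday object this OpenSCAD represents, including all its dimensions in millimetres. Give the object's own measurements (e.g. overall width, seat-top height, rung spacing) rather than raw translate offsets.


A door frame. The clear opening is 847 mm wide and 2069 mm high. Two 64 mm wide jambs, 138 mm deep, stand either side of the opening from the floor to the top of the opening. A 59 mm thick head sits across the top of both jambs, spanning the full outside width of the frame.


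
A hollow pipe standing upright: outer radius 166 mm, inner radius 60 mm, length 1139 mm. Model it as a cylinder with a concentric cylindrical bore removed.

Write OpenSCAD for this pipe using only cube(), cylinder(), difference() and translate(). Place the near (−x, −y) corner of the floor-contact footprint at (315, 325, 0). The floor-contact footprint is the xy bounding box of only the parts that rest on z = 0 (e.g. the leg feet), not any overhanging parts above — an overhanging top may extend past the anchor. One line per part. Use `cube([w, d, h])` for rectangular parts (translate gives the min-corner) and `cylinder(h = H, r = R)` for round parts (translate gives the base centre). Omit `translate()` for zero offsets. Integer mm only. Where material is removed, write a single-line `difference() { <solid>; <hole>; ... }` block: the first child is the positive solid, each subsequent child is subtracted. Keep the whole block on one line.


difference() { translate([481, 491, 0]) cylinder(h = 1139, r = 166); translate([481, 491, 0]) cylinder(h = 1139, r = 60); }


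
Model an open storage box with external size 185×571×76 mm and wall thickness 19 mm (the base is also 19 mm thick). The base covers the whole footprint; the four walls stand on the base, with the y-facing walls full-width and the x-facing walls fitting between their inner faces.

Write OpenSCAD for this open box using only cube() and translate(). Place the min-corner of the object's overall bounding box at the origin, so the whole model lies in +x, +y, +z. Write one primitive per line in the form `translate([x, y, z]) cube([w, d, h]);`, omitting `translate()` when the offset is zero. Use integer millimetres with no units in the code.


cube([185, 571, 19]);
translate([0, 0, 19]) cube([185, 19, 57]);
translate([0, 552, 19]) cube([185, 19, 57]);
translate([0, 19, 19]) cube([19, 533, 57]);
translate([166, 19, 19]) cube([19, 533, 57]);


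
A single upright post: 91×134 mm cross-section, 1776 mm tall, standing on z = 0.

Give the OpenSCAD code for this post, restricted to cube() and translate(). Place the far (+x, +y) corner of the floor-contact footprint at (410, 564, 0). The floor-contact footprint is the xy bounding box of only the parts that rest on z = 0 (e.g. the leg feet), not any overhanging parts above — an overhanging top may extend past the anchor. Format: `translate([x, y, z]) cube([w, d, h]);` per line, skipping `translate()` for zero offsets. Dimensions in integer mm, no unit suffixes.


translate([319, 430, 0]) cube([91, 134, 1776]);


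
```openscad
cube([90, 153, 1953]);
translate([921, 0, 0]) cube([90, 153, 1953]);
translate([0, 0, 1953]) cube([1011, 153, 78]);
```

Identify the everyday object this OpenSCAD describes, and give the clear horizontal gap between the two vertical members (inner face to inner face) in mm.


A door frame. The clear opening width is 831 mm.

Two 1953 mm tall posts with a header on top — a door frame. The left jamb is 90 mm wide at x = 0; the right jamb starts at x = 921. The clear opening is 921 − 90 = 831 mm.


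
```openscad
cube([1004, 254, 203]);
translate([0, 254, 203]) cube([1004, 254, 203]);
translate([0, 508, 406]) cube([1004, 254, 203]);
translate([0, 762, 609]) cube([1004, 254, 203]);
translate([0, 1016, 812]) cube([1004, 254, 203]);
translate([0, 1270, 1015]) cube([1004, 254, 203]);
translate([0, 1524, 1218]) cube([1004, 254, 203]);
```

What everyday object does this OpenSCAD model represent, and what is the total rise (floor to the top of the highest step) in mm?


A staircase. The total rise is 1421 mm.

7 identical blocks, each offset up and back from the previous — a staircase. Each step is 203 mm tall and there are 7 of them, so the total rise is 7 × 203 = 1421 mm.


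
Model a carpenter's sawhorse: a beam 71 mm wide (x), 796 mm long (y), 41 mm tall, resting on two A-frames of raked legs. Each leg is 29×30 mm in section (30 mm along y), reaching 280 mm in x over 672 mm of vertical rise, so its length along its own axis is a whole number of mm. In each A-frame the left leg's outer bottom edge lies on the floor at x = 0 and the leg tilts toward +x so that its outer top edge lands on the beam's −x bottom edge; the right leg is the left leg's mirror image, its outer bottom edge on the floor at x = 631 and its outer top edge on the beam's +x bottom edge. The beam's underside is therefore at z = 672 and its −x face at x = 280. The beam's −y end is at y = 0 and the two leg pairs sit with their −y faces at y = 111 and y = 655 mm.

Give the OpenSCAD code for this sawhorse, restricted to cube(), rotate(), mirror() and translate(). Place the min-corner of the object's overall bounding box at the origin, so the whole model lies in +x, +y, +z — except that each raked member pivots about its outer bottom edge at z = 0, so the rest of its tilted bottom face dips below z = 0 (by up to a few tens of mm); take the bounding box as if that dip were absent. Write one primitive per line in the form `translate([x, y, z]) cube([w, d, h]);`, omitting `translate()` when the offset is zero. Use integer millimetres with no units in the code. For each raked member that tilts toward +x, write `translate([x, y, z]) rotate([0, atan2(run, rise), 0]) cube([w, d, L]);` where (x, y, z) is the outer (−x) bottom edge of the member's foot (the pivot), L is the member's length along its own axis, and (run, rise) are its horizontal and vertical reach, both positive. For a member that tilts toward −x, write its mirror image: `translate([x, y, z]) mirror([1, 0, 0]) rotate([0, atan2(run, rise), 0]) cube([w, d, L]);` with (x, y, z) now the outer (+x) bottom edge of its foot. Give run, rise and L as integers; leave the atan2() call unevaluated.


translate([280, 0, 672]) cube([71, 796, 41]);
translate([0, 111, 0]) rotate([0, atan2(280, 672), 0]) cube([29, 30, 728]);
translate([631, 111, 0]) mirror([1, 0, 0]) rotate([0, atan2(280, 672), 0]) cube([29, 30, 728]);
translate([0, 655, 0]) rotate([0, atan2(280, 672), 0]) cube([29, 30, 728]);
translate([631, 655, 0]) mirror([1, 0, 0]) rotate([0, atan2(280, 672), 0]) cube([29, 30, 728]);


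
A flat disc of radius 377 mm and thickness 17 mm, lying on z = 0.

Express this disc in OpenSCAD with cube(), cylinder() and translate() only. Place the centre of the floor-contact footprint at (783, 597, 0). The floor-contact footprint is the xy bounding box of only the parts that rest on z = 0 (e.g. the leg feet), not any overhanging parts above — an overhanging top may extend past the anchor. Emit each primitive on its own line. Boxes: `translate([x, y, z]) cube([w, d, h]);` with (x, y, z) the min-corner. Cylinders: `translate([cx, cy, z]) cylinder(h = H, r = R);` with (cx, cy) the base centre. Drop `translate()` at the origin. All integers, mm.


translate([783, 597, 0]) cylinder(h = 17, r = 377);


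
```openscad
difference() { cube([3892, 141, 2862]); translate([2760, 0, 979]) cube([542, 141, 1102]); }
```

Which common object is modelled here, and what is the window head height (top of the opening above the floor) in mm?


A wall with a window opening. The window head height is 2081 mm.

A wall with a rectangular opening subtracted — a window. Sill at z = 979, opening 1102 mm tall, so the head is at 979 + 1102 = 2081 mm.


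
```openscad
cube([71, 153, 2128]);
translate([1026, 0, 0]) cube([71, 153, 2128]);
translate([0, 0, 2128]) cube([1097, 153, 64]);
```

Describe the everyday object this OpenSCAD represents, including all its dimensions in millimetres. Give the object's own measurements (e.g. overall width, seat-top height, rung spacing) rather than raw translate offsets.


A door frame. The clear opening is 955 mm wide and 2128 mm high. Two 71 mm wide jambs, 153 mm deep, stand either side of the opening from the floor to the top of the opening. A 64 mm thick head sits across the top of both jambs, spanning the full outside width of the frame.


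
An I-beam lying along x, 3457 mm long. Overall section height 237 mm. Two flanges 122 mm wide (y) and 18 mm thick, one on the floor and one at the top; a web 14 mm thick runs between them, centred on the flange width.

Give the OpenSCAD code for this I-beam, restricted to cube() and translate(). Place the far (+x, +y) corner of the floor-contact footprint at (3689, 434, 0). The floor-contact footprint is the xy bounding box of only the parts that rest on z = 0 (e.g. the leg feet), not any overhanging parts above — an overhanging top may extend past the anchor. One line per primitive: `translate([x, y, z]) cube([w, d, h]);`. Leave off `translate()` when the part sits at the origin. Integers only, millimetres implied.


translate([232, 312, 0]) cube([3457, 122, 18]);
translate([232, 366, 18]) cube([3457, 14, 201]);
translate([232, 312, 219]) cube([3457, 122, 18]);


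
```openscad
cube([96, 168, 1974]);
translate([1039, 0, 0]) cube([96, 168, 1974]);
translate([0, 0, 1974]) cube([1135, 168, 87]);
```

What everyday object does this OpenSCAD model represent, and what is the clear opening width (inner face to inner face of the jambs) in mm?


A door frame. The clear opening width is 943 mm.

Two 1974 mm tall posts with a header on top — a door frame. The left jamb is 96 mm wide at x = 0; the right jamb starts at x = 1039. The clear opening is 1039 − 96 = 943 mm.


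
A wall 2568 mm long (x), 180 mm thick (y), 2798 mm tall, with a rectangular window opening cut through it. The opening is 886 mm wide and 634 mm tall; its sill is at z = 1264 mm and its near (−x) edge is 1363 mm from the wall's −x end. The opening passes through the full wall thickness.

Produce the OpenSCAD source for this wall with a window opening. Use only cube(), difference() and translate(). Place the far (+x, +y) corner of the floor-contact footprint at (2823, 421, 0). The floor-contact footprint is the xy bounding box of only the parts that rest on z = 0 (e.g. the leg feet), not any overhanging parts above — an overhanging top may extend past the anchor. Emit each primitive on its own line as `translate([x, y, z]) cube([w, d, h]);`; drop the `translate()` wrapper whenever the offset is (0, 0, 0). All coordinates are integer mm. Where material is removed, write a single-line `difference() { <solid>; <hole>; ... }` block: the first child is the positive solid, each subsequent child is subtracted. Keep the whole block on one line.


difference() { translate([255, 241, 0]) cube([2568, 180, 2798]); translate([1618, 241, 1264]) cube([886, 180, 634]); }


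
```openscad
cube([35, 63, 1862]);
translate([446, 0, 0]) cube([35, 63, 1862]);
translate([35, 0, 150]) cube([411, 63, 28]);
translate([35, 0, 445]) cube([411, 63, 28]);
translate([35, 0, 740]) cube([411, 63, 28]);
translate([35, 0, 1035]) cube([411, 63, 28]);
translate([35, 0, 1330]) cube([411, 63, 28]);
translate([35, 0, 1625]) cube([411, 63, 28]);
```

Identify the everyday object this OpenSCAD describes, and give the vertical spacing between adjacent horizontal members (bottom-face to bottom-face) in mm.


A ladder. The rung spacing is 295 mm.

Two tall 35×63 posts with 6 short bars between them — a ladder. Adjacent rungs sit at z = 150 and z = 445, so the spacing is 445 − 150 = 295 mm.


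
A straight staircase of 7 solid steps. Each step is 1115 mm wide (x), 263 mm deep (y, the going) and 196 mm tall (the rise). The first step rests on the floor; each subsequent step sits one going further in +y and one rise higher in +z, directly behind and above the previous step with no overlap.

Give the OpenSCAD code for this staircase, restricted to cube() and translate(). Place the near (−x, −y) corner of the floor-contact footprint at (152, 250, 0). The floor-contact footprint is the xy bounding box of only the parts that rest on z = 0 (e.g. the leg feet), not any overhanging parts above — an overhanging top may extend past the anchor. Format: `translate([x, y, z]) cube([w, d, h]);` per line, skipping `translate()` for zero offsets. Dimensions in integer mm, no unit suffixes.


translate([152, 250, 0]) cube([1115, 263, 196]);
translate([152, 513, 196]) cube([1115, 263, 196]);
translate([152, 776, 392]) cube([1115, 263, 196]);
translate([152, 1039, 588]) cube([1115, 263, 196]);
translate([152, 1302, 784]) cube([1115, 263, 196]);
translate([152, 1565, 980]) cube([1115, 263, 196]);
translate([152, 1828, 1176]) cube([1115, 263, 196]);


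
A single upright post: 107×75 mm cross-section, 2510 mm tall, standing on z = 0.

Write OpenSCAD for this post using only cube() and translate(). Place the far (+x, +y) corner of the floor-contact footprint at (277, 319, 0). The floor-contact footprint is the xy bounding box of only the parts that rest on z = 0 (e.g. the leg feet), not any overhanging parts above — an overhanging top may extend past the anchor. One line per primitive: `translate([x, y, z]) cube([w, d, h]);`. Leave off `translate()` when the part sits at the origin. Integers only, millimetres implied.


translate([170, 244, 0]) cube([107, 75, 2510]);


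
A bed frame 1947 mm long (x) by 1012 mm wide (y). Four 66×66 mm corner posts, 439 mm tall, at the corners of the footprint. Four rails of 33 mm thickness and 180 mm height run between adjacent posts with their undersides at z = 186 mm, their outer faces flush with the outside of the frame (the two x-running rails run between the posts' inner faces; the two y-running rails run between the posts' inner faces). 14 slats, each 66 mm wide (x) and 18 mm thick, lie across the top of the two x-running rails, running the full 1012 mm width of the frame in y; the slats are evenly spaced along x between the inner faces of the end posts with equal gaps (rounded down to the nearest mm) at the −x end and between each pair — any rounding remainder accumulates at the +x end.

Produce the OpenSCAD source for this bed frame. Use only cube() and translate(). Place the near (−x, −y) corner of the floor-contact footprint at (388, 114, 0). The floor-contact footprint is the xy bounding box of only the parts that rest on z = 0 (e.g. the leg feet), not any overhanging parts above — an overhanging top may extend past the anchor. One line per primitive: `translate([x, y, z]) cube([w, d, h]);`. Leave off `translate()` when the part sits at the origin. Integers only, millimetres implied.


translate([388, 114, 0]) cube([66, 66, 439]);
translate([388, 1060, 0]) cube([66, 66, 439]);
translate([2269, 114, 0]) cube([66, 66, 439]);
translate([2269, 1060, 0]) cube([66, 66, 439]);
translate([454, 114, 186]) cube([1815, 33, 180]);
translate([454, 1093, 186]) cube([1815, 33, 180]);
translate([388, 180, 186]) cube([33, 880, 180]);
translate([2302, 180, 186]) cube([33, 880, 180]);
translate([513, 114, 366]) cube([66, 1012, 18]);
translate([638, 114, 366]) cube([66, 1012, 18]);
translate([763, 114, 366]) cube([66, 1012, 18]);
translate([888, 114, 366]) cube([66, 1012, 18]);
translate([1013, 114, 366]) cube([66, 1012, 18]);
translate([1138, 114, 366]) cube([66, 1012, 18]);
translate([1263, 114, 366]) cube([66, 1012, 18]);
translate([1388, 114, 366]) cube([66, 1012, 18]);
translate([1513, 114, 366]) cube([66, 1012, 18]);
translate([1638, 114, 366]) cube([66, 1012, 18]);
translate([1763, 114, 366]) cube([66, 1012, 18]);
translate([1888, 114, 366]) cube([66, 1012, 18]);
translate([2013, 114, 366]) cube([66, 1012, 18]);
translate([2138, 114, 366]) cube([66, 1012, 18]);


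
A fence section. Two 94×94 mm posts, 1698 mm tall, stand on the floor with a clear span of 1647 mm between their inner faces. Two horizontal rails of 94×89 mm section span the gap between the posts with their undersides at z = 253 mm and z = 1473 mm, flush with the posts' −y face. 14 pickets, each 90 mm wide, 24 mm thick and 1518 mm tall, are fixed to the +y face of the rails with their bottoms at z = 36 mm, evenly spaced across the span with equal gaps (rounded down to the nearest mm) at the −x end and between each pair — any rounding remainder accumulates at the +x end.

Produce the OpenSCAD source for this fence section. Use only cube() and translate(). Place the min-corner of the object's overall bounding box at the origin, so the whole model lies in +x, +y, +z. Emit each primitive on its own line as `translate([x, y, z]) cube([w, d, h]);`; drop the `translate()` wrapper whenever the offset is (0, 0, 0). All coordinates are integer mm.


cube([94, 94, 1698]);
translate([1741, 0, 0]) cube([94, 94, 1698]);
translate([94, 0, 253]) cube([1647, 94, 89]);
translate([94, 0, 1473]) cube([1647, 94, 89]);
translate([119, 94, 36]) cube([90, 24, 1518]);
translate([234, 94, 36]) cube([90, 24, 1518]);
translate([349, 94, 36]) cube([90, 24, 1518]);
translate([464, 94, 36]) cube([90, 24, 1518]);
translate([579, 94, 36]) cube([90, 24, 1518]);
translate([694, 94, 36]) cube([90, 24, 1518]);
translate([809, 94, 36]) cube([90, 24, 1518]);
translate([924, 94, 36]) cube([90, 24, 1518]);
translate([1039, 94, 36]) cube([90, 24, 1518]);
translate([1154, 94, 36]) cube([90, 24, 1518]);
translate([1269, 94, 36]) cube([90, 24, 1518]);
translate([1384, 94, 36]) cube([90, 24, 1518]);
translate([1499, 94, 36]) cube([90, 24, 1518]);
translate([1614, 94, 36]) cube([90, 24, 1518]);


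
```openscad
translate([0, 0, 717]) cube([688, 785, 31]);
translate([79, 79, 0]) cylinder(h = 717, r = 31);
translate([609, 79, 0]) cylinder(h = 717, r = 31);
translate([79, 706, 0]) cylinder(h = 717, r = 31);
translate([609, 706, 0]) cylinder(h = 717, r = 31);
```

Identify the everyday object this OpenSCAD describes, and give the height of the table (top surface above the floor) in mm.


A table. The table height is 748 mm.

A 688×785×31 slab sits at z = 717 on four Ø62 mm round legs — a table. The top surface is at 717 + 31 = 748 mm.


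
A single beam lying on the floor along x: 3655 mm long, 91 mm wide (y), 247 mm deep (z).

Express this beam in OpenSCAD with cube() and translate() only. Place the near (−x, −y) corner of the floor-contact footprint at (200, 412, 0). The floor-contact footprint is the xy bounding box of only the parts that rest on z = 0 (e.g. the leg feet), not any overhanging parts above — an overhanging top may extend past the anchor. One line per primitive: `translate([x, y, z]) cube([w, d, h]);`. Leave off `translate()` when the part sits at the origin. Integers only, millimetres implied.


translate([200, 412, 0]) cube([3655, 91, 247]);


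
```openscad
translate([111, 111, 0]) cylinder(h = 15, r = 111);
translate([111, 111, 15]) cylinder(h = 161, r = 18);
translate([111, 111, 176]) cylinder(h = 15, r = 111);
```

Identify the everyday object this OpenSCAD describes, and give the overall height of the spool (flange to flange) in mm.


A spool. The overall height is 191 mm.

Three coaxial cylinders, large–small–large — a spool. Two 15 mm flanges and a 161 mm core give 15 + 161 + 15 = 191 mm.


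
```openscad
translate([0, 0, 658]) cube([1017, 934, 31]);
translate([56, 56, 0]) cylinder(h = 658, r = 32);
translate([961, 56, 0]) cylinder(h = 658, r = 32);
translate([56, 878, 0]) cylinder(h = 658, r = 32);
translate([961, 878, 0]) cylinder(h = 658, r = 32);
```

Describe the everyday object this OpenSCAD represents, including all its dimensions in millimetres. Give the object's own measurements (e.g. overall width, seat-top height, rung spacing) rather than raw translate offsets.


A rectangular dining table. The top is 1017×934×31 mm with its upper surface at z = 689 mm. It stands on four round legs of 64 mm diameter, each leg's bounding box inset 24 mm from the nearest pair of top edges, running from the floor to the underside of the top.


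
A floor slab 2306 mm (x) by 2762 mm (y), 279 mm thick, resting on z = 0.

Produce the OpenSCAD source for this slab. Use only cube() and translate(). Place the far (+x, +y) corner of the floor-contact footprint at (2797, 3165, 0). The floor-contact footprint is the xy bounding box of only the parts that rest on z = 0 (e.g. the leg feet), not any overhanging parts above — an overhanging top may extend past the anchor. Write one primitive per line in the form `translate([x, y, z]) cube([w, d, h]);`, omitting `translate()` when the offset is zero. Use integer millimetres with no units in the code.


translate([491, 403, 0]) cube([2306, 2762, 279]);


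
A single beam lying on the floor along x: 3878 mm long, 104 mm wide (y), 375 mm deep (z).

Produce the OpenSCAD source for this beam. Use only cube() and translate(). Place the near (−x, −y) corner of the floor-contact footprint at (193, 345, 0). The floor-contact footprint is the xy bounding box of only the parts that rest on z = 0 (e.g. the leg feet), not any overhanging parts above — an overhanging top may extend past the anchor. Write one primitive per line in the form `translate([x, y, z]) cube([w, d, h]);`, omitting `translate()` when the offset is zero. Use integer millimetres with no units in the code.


translate([193, 345, 0]) cube([3878, 104, 375]);


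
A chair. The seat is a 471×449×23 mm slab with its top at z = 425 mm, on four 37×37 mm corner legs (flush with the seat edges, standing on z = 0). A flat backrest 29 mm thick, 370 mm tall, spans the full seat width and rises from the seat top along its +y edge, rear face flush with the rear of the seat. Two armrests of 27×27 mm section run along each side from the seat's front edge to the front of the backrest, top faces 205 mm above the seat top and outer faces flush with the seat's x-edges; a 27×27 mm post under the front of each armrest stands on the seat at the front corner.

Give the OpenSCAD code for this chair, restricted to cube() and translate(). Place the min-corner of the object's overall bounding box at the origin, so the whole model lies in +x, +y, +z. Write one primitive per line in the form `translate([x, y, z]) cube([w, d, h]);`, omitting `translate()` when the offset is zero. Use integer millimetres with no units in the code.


translate([0, 0, 402]) cube([471, 449, 23]);
cube([37, 37, 402]);
translate([434, 0, 0]) cube([37, 37, 402]);
translate([0, 412, 0]) cube([37, 37, 402]);
translate([434, 412, 0]) cube([37, 37, 402]);
translate([0, 420, 425]) cube([471, 29, 370]);
translate([0, 0, 603]) cube([27, 420, 27]);
translate([444, 0, 603]) cube([27, 420, 27]);
translate([0, 0, 425]) cube([27, 27, 178]);
translate([444, 0, 425]) cube([27, 27, 178]);


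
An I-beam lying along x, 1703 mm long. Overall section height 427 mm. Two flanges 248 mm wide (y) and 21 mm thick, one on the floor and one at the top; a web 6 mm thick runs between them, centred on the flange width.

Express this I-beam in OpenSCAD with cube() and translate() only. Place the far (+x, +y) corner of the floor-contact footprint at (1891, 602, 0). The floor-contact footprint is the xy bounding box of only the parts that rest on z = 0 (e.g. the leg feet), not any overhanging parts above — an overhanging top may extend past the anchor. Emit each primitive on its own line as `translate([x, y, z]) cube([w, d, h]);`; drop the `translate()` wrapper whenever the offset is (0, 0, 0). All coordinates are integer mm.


translate([188, 354, 0]) cube([1703, 248, 21]);
translate([188, 475, 21]) cube([1703, 6, 385]);
translate([188, 354, 406]) cube([1703, 248, 21]);


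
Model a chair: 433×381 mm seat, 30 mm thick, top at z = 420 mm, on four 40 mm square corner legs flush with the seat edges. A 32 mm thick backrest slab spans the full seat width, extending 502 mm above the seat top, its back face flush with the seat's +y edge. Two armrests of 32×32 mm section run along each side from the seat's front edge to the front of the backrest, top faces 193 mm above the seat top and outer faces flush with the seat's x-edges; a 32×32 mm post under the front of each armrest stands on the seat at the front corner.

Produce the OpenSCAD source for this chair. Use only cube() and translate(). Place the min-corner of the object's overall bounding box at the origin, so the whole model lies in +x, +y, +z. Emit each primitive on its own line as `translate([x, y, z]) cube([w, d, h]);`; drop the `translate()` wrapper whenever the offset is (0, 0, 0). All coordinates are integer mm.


translate([0, 0, 390]) cube([433, 381, 30]);
cube([40, 40, 390]);
translate([393, 0, 0]) cube([40, 40, 390]);
translate([0, 341, 0]) cube([40, 40, 390]);
translate([393, 341, 0]) cube([40, 40, 390]);
translate([0, 349, 420]) cube([433, 32, 502]);
translate([0, 0, 581]) cube([32, 349, 32]);
translate([401, 0, 581]) cube([32, 349, 32]);
translate([0, 0, 420]) cube([32, 32, 161]);
translate([401, 0, 420]) cube([32, 32, 161]);


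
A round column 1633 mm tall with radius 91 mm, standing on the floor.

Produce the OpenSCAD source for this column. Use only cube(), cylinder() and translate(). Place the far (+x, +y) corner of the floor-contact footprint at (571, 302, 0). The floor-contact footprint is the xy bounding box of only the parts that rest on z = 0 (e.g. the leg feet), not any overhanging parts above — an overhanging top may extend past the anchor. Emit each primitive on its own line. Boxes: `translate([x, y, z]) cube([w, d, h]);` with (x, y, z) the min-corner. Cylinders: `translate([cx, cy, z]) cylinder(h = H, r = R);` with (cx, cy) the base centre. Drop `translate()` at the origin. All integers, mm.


translate([480, 211, 0]) cylinder(h = 1633, r = 91);


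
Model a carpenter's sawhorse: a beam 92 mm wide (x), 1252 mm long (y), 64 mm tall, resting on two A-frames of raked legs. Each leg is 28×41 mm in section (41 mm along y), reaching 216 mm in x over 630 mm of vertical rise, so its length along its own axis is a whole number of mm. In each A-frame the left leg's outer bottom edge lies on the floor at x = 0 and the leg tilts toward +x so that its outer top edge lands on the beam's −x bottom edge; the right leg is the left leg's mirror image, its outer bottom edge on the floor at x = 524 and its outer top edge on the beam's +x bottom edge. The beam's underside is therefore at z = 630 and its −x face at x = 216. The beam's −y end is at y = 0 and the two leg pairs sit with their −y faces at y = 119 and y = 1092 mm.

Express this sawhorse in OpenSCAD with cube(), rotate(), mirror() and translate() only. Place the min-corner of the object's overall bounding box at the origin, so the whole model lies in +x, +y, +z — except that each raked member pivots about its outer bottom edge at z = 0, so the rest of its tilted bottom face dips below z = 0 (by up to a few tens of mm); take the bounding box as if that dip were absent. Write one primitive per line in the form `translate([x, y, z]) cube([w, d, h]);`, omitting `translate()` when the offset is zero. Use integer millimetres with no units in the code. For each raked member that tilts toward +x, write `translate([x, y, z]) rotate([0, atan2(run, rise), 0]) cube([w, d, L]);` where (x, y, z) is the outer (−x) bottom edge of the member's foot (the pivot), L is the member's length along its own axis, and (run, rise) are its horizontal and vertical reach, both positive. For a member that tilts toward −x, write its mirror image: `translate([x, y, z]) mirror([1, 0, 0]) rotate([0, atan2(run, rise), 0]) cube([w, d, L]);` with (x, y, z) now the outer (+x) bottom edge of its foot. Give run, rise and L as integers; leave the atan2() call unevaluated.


translate([216, 0, 630]) cube([92, 1252, 64]);
translate([0, 119, 0]) rotate([0, atan2(216, 630), 0]) cube([28, 41, 666]);
translate([524, 119, 0]) mirror([1, 0, 0]) rotate([0, atan2(216, 630), 0]) cube([28, 41, 666]);
translate([0, 1092, 0]) rotate([0, atan2(216, 630), 0]) cube([28, 41, 666]);
translate([524, 1092, 0]) mirror([1, 0, 0]) rotate([0, atan2(216, 630), 0]) cube([28, 41, 666]);


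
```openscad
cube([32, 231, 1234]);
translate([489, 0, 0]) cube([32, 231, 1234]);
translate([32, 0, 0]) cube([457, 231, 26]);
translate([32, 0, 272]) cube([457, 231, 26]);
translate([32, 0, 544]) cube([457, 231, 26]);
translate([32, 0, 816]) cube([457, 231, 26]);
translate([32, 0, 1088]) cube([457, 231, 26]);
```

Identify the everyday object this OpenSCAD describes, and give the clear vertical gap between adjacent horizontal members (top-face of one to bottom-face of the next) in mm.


A bookshelf. The clear shelf gap is 246 mm.

Two tall side panels with 5 horizontal boards between them — a bookshelf. The first two shelf undersides are at z = 0 and z = 272; with shelf thickness 26, the clear gap is 272 − 0 − 26 = 246 mm.


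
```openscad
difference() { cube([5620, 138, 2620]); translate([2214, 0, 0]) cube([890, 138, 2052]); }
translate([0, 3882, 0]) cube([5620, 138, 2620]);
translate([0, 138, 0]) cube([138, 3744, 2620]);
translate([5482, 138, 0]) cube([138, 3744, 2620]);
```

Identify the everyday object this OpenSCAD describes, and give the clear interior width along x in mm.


A single room. The interior width is 5344 mm.

Four walls enclosing a rectangle with a door in the front wall — a room. Outside width 5620 minus two 138 mm walls gives 5344 mm.


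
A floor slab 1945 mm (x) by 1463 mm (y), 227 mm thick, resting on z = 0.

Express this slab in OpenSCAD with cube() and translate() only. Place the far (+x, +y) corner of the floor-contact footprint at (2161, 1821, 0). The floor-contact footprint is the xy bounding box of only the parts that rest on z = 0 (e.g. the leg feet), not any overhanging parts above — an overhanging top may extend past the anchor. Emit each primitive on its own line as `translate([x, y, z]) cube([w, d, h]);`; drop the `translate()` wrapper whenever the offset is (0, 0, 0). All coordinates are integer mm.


translate([216, 358, 0]) cube([1945, 1463, 227]);


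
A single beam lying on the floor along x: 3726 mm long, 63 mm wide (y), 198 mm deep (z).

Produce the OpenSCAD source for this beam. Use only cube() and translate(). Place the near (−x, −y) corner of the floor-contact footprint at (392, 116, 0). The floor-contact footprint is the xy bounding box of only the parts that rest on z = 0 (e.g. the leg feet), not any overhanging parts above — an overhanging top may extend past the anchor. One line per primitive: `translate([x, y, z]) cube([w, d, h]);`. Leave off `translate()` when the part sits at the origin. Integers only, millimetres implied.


translate([392, 116, 0]) cube([3726, 63, 198]);


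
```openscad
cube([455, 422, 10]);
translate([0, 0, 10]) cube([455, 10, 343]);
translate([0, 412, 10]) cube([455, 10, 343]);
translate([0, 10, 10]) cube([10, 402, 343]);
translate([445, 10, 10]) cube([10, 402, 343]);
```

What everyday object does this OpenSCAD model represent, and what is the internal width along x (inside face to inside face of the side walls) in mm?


An open box. The internal width is 435 mm.

A 455×422 base slab with four walls standing on it — an open box. The base is 455 mm wide and the walls are 10 mm thick, so the internal width is 455 − 2 × 10 = 435 mm.


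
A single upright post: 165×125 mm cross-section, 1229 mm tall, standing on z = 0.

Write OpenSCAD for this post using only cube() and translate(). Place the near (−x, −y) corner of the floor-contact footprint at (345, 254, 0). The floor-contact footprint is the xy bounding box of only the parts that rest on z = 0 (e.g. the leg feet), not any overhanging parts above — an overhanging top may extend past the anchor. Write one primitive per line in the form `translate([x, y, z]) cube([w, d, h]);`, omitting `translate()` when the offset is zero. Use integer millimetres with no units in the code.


translate([345, 254, 0]) cube([165, 125, 1229]);


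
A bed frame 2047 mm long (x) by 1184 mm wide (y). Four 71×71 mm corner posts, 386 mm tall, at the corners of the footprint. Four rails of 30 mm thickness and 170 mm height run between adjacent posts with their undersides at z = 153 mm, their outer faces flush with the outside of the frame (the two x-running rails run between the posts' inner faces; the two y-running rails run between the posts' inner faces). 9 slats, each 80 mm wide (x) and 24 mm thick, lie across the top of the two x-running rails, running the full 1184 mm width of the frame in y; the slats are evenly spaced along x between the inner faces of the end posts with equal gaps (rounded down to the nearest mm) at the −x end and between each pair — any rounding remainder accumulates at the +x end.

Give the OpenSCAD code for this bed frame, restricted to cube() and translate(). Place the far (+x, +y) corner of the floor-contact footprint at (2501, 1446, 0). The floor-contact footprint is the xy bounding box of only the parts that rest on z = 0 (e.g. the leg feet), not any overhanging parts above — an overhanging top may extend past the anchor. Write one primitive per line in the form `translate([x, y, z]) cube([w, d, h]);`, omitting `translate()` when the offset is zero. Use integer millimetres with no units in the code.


translate([454, 262, 0]) cube([71, 71, 386]);
translate([454, 1375, 0]) cube([71, 71, 386]);
translate([2430, 262, 0]) cube([71, 71, 386]);
translate([2430, 1375, 0]) cube([71, 71, 386]);
translate([525, 262, 153]) cube([1905, 30, 170]);
translate([525, 1416, 153]) cube([1905, 30, 170]);
translate([454, 333, 153]) cube([30, 1042, 170]);
translate([2471, 333, 153]) cube([30, 1042, 170]);
translate([643, 262, 323]) cube([80, 1184, 24]);
translate([841, 262, 323]) cube([80, 1184, 24]);
translate([1039, 262, 323]) cube([80, 1184, 24]);
translate([1237, 262, 323]) cube([80, 1184, 24]);
translate([1435, 262, 323]) cube([80, 1184, 24]);
translate([1633, 262, 323]) cube([80, 1184, 24]);
translate([1831, 262, 323]) cube([80, 1184, 24]);
translate([2029, 262, 323]) cube([80, 1184, 24]);
translate([2227, 262, 323]) cube([80, 1184, 24]);


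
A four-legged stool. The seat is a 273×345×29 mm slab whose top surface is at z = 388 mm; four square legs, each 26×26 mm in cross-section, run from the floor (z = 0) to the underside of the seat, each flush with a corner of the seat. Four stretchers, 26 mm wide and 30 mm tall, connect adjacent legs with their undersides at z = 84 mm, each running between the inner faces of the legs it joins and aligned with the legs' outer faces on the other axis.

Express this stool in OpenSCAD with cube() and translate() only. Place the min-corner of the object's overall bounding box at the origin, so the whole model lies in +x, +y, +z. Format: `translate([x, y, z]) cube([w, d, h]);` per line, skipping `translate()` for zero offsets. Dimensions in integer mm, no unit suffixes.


translate([0, 0, 359]) cube([273, 345, 29]);
cube([26, 26, 359]);
translate([247, 0, 0]) cube([26, 26, 359]);
translate([0, 319, 0]) cube([26, 26, 359]);
translate([247, 319, 0]) cube([26, 26, 359]);
translate([26, 0, 84]) cube([221, 26, 30]);
translate([26, 319, 84]) cube([221, 26, 30]);
translate([0, 26, 84]) cube([26, 293, 30]);
translate([247, 26, 84]) cube([26, 293, 30]);


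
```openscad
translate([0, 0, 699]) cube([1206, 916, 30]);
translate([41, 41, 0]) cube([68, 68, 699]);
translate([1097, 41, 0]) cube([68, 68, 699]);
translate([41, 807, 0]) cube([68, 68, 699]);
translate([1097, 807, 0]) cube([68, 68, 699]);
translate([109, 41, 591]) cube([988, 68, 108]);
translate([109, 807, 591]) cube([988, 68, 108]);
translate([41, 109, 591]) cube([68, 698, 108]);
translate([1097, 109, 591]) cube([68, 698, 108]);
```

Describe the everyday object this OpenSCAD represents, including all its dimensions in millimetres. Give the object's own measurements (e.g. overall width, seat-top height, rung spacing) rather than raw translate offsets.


A rectangular dining table. The top is 1206×916×30 mm with its upper surface at z = 729 mm. It stands on four 68×68 mm square legs, each inset 41 mm from the nearest pair of top edges, running from the floor to the underside of the top. Four apron rails, 68 mm thick and 108 mm tall, run between adjacent legs with their top edges flush with the underside of the top and their outer faces flush with the legs' outer faces.
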